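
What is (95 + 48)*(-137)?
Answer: -19591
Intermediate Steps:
(95 + 48)*(-137) = 143*(-137) = -19591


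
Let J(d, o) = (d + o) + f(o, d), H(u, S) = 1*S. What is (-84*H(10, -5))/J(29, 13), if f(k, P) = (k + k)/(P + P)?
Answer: 12180/1231 ≈ 9.8944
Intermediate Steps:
H(u, S) = S
f(k, P) = k/P (f(k, P) = (2*k)/((2*P)) = (2*k)*(1/(2*P)) = k/P)
J(d, o) = d + o + o/d (J(d, o) = (d + o) + o/d = d + o + o/d)
(-84*H(10, -5))/J(29, 13) = (-84*(-5))/(29 + 13 + 13/29) = 420/(29 + 13 + 13*(1/29)) = 420/(29 + 13 + 13/29) = 420/(1231/29) = 420*(29/1231) = 12180/1231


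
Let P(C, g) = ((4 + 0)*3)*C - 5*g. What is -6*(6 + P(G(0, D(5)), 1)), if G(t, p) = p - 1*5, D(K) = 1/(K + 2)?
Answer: 2406/7 ≈ 343.71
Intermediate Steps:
D(K) = 1/(2 + K)
G(t, p) = -5 + p (G(t, p) = p - 5 = -5 + p)
P(C, g) = -5*g + 12*C (P(C, g) = (4*3)*C - 5*g = 12*C - 5*g = -5*g + 12*C)
-6*(6 + P(G(0, D(5)), 1)) = -6*(6 + (-5*1 + 12*(-5 + 1/(2 + 5)))) = -6*(6 + (-5 + 12*(-5 + 1/7))) = -6*(6 + (-5 + 12*(-5 + ⅐))) = -6*(6 + (-5 + 12*(-34/7))) = -6*(6 + (-5 - 408/7)) = -6*(6 - 443/7) = -6*(-401/7) = 2406/7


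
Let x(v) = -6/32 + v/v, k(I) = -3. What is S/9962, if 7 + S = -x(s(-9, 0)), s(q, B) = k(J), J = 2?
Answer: -125/159392 ≈ -0.00078423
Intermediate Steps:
s(q, B) = -3
x(v) = 13/16 (x(v) = -6*1/32 + 1 = -3/16 + 1 = 13/16)
S = -125/16 (S = -7 - 1*13/16 = -7 - 13/16 = -125/16 ≈ -7.8125)
S/9962 = -125/16/9962 = -125/16*1/9962 = -125/159392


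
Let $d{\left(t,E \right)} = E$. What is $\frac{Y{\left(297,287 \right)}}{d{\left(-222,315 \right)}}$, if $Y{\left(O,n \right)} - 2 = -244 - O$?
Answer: $- \frac{77}{45} \approx -1.7111$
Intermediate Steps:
$Y{\left(O,n \right)} = -242 - O$ ($Y{\left(O,n \right)} = 2 - \left(244 + O\right) = -242 - O$)
$\frac{Y{\left(297,287 \right)}}{d{\left(-222,315 \right)}} = \frac{-242 - 297}{315} = \left(-242 - 297\right) \frac{1}{315} = \left(-539\right) \frac{1}{315} = - \frac{77}{45}$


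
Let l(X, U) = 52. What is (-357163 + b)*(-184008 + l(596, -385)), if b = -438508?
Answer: 146368454476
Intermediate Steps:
(-357163 + b)*(-184008 + l(596, -385)) = (-357163 - 438508)*(-184008 + 52) = -795671*(-183956) = 146368454476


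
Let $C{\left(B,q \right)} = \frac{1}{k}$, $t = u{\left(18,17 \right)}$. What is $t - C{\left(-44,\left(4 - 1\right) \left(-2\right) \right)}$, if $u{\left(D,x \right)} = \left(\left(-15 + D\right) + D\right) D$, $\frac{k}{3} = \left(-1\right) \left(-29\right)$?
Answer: $\frac{32885}{87} \approx 377.99$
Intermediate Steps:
$k = 87$ ($k = 3 \left(\left(-1\right) \left(-29\right)\right) = 3 \cdot 29 = 87$)
$u{\left(D,x \right)} = D \left(-15 + 2 D\right)$ ($u{\left(D,x \right)} = \left(-15 + 2 D\right) D = D \left(-15 + 2 D\right)$)
$t = 378$ ($t = 18 \left(-15 + 2 \cdot 18\right) = 18 \left(-15 + 36\right) = 18 \cdot 21 = 378$)
$C{\left(B,q \right)} = \frac{1}{87}$
$t - C{\left(-44,\left(4 - 1\right) \left(-2\right) \right)} = 378 - \frac{1}{87} = \frac{32885}{87}$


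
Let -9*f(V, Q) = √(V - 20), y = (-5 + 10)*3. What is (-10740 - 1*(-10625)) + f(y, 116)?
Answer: -115 - I*√5/9 ≈ -115.0 - 0.24845*I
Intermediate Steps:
y = 15 (y = 5*3 = 15)
f(V, Q) = -√(-20 + V)/9 (f(V, Q) = -√(V - 20)/9 = -√(-20 + V)/9)
(-10740 - 1*(-10625)) + f(y, 116) = (-10740 - 1*(-10625)) - √(-20 + 15)/9 = (-10740 + 10625) - I*√5/9 = -115 - I*√5/9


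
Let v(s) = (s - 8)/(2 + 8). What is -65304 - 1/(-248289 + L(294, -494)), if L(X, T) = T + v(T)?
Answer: -81249016459/1244166 ≈ -65304.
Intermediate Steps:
v(s) = -4/5 + s/10 (v(s) = (-8 + s)/10 = (-8 + s)*(1/10) = -4/5 + s/10)
L(X, T) = -4/5 + 11*T/10 (L(X, T) = T + (-4/5 + T/10) = -4/5 + 11*T/10)
-65304 - 1/(-248289 + L(294, -494)) = -65304 - 1/(-248289 + (-4/5 + (11/10)*(-494))) = -65304 - 1/(-248289 + (-4/5 - 2717/5)) = -65304 - 1/(-248289 - 2721/5) = -65304 - 1/(-1244166/5) = -65304 - 1*(-5/1244166) = -65304 + 5/1244166 = -81249016459/1244166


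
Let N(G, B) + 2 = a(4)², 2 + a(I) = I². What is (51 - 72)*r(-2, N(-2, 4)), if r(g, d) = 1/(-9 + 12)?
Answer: -7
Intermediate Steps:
a(I) = -2 + I²
N(G, B) = 194 (N(G, B) = -2 + (-2 + 4²)² = -2 + (-2 + 16)² = -2 + 14² = -2 + 196 = 194)
r(g, d) = ⅓ (r(g, d) = 1/3 = ⅓)
(51 - 72)*r(-2, N(-2, 4)) = (51 - 72)*(⅓) = -21*⅓ = -7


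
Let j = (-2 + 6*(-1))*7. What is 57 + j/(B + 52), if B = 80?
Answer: 1867/33 ≈ 56.576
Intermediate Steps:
j = -56 (j = (-2 - 6)*7 = -8*7 = -56)
57 + j/(B + 52) = 57 - 56/(80 + 52) = 57 - 56/132 = 57 - 56*1/132 = 57 - 14/33 = 1867/33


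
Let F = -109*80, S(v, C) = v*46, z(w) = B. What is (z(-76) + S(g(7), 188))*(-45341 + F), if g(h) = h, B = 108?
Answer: -23246230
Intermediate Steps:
z(w) = 108
S(v, C) = 46*v
F = -8720
(z(-76) + S(g(7), 188))*(-45341 + F) = (108 + 46*7)*(-45341 - 8720) = (108 + 322)*(-54061) = 430*(-54061) = -23246230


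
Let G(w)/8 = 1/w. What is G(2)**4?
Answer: 256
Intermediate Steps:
G(w) = 8/w
G(2)**4 = (8/2)**4 = (8*(1/2))**4 = 4**4 = 256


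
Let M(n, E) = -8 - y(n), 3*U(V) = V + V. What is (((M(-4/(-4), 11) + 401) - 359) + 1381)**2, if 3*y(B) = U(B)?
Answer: 162129289/81 ≈ 2.0016e+6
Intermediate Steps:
U(V) = 2*V/3 (U(V) = (V + V)/3 = (2*V)/3 = 2*V/3)
y(B) = 2*B/9 (y(B) = (2*B/3)/3 = 2*B/9)
M(n, E) = -8 - 2*n/9
(((M(-4/(-4), 11) + 401) - 359) + 1381)**2 = ((((-8 - (-8)/(9*(-4))) + 401) - 359) + 1381)**2 = ((((-8 - (-8)*(-1)/(9*4)) + 401) - 359) + 1381)**2 = ((((-8 - 2/9*1) + 401) - 359) + 1381)**2 = ((((-8 - 2/9) + 401) - 359) + 1381)**2 = (((-74/9 + 401) - 359) + 1381)**2 = ((3535/9 - 359) + 1381)**2 = (304/9 + 1381)**2 = (12733/9)**2 = 162129289/81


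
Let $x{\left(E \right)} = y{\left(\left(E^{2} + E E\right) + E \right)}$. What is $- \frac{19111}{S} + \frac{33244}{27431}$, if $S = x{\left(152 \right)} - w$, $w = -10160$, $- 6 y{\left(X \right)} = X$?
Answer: $- \frac{1330020323}{200246300} \approx -6.6419$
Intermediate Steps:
$y{\left(X \right)} = - \frac{X}{6}$
$x{\left(E \right)} = - \frac{E^{2}}{3} - \frac{E}{6}$ ($x{\left(E \right)} = - \frac{\left(E^{2} + E E\right) + E}{6} = - \frac{\left(E^{2} + E^{2}\right) + E}{6} = - \frac{2 E^{2} + E}{6} = - \frac{E + 2 E^{2}}{6} = - \frac{E^{2}}{3} - \frac{E}{6}$)
$S = \frac{7300}{3}$ ($S = \left(- \frac{1}{6}\right) 152 \left(1 + 2 \cdot 152\right) - -10160 = \left(- \frac{1}{6}\right) 152 \left(1 + 304\right) + 10160 = \left(- \frac{1}{6}\right) 152 \cdot 305 + 10160 = - \frac{23180}{3} + 10160 = \frac{7300}{3} \approx 2433.3$)
$- \frac{19111}{S} + \frac{33244}{27431} = - \frac{19111}{\frac{7300}{3}} + \frac{33244}{27431} = \left(-19111\right) \frac{3}{7300} + 33244 \cdot \frac{1}{27431} = - \frac{57333}{7300} + \frac{33244}{27431} = - \frac{1330020323}{200246300}$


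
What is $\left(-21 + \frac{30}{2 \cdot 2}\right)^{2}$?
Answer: $\frac{729}{4} \approx 182.25$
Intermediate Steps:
$\left(-21 + \frac{30}{2 \cdot 2}\right)^{2} = \left(-21 + \frac{30}{4}\right)^{2} = \left(-21 + 30 \cdot \frac{1}{4}\right)^{2} = \left(-21 + \frac{15}{2}\right)^{2} = \left(- \frac{27}{2}\right)^{2} = \frac{729}{4}$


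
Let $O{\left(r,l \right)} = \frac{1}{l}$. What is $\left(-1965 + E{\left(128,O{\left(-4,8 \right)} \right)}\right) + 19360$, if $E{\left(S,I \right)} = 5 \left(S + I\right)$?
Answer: $\frac{144285}{8} \approx 18036.0$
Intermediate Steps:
$E{\left(S,I \right)} = 5 I + 5 S$ ($E{\left(S,I \right)} = 5 \left(I + S\right) = 5 I + 5 S$)
$\left(-1965 + E{\left(128,O{\left(-4,8 \right)} \right)}\right) + 19360 = \left(-1965 + \left(\frac{5}{8} + 5 \cdot 128\right)\right) + 19360 = \left(-1965 + \left(5 \cdot \frac{1}{8} + 640\right)\right) + 19360 = \left(-1965 + \left(\frac{5}{8} + 640\right)\right) + 19360 = \left(-1965 + \frac{5125}{8}\right) + 19360 = - \frac{10595}{8} + 19360 = \frac{144285}{8}$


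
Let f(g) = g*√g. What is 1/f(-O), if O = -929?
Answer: √929/863041 ≈ 3.5316e-5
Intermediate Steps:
f(g) = g^(3/2)
1/f(-O) = 1/((-1*(-929))^(3/2)) = 1/(929^(3/2)) = 1/(929*√929) = √929/863041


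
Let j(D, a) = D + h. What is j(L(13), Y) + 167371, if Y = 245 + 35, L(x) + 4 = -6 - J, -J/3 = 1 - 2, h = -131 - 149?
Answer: 167078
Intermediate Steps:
h = -280
J = 3 (J = -3*(1 - 2) = -3*(-1) = 3)
L(x) = -13 (L(x) = -4 + (-6 - 1*3) = -4 + (-6 - 3) = -4 - 9 = -13)
Y = 280
j(D, a) = -280 + D (j(D, a) = D - 280 = -280 + D)
j(L(13), Y) + 167371 = (-280 - 13) + 167371 = -293 + 167371 = 167078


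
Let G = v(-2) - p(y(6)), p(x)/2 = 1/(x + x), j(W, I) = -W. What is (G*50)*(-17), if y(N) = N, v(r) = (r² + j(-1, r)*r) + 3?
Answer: -12325/3 ≈ -4108.3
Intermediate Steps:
v(r) = 3 + r + r² (v(r) = (r² + (-1*(-1))*r) + 3 = (r² + 1*r) + 3 = (r² + r) + 3 = (r + r²) + 3 = 3 + r + r²)
p(x) = 1/x (p(x) = 2/(x + x) = 2/((2*x)) = 2*(1/(2*x)) = 1/x)
G = 29/6 (G = (3 - 2 + (-2)²) - 1/6 = (3 - 2 + 4) - 1*⅙ = 5 - ⅙ = 29/6 ≈ 4.8333)
(G*50)*(-17) = ((29/6)*50)*(-17) = (725/3)*(-17) = -12325/3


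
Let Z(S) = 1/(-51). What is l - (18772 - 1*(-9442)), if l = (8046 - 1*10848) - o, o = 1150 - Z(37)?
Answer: -1640467/51 ≈ -32166.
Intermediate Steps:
Z(S) = -1/51
o = 58651/51 (o = 1150 - 1*(-1/51) = 1150 + 1/51 = 58651/51 ≈ 1150.0)
l = -201553/51 (l = (8046 - 1*10848) - 1*58651/51 = (8046 - 10848) - 58651/51 = -2802 - 58651/51 = -201553/51 ≈ -3952.0)
l - (18772 - 1*(-9442)) = -201553/51 - (18772 - 1*(-9442)) = -201553/51 - (18772 + 9442) = -201553/51 - 1*28214 = -201553/51 - 28214 = -1640467/51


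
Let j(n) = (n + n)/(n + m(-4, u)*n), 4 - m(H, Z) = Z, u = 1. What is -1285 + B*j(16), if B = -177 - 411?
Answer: -1579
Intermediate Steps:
m(H, Z) = 4 - Z
B = -588
j(n) = ½ (j(n) = (n + n)/(n + (4 - 1*1)*n) = (2*n)/(n + (4 - 1)*n) = (2*n)/(n + 3*n) = (2*n)/((4*n)) = (2*n)*(1/(4*n)) = ½)
-1285 + B*j(16) = -1285 - 588*½ = -1285 - 294 = -1579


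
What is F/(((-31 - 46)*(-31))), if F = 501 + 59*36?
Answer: 375/341 ≈ 1.0997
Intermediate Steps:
F = 2625 (F = 501 + 2124 = 2625)
F/(((-31 - 46)*(-31))) = 2625/(((-31 - 46)*(-31))) = 2625/((-77*(-31))) = 2625/2387 = 2625*(1/2387) = 375/341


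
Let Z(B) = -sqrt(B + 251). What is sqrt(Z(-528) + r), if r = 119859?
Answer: sqrt(119859 - I*sqrt(277)) ≈ 346.21 - 0.024*I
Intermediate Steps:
Z(B) = -sqrt(251 + B)
sqrt(Z(-528) + r) = sqrt(-sqrt(251 - 528) + 119859) = sqrt(-sqrt(-277) + 119859) = sqrt(-I*sqrt(277) + 119859) = sqrt(119859 - I*sqrt(277))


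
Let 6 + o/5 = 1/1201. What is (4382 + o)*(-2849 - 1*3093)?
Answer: -31057390094/1201 ≈ -2.5860e+7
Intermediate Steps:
o = -36025/1201 (o = -30 + 5/1201 = -36025/1201 ≈ -29.996)
(4382 + o)*(-2849 - 1*3093) = (4382 - 36025/1201)*(-2849 - 1*3093) = 5226757*(-2849 - 3093)/1201 = (5226757/1201)*(-5942) = -31057390094/1201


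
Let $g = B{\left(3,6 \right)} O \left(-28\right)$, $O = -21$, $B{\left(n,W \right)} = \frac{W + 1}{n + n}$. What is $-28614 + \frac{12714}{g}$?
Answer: $- \frac{9808245}{343} \approx -28595.0$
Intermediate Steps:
$B{\left(n,W \right)} = \frac{1 + W}{2 n}$
$g = 686$ ($g = \frac{1 + 6}{2 \cdot 3} \left(-21\right) \left(-28\right) = \frac{1}{2} \cdot \frac{1}{3} \cdot 7 \left(-21\right) \left(-28\right) = \frac{7}{6} \left(-21\right) \left(-28\right) = \left(- \frac{49}{2}\right) \left(-28\right) = 686$)
$-28614 + \frac{12714}{g} = -28614 + \frac{12714}{686} = -28614 + 12714 \cdot \frac{1}{686} = -28614 + \frac{6357}{343} = - \frac{9808245}{343}$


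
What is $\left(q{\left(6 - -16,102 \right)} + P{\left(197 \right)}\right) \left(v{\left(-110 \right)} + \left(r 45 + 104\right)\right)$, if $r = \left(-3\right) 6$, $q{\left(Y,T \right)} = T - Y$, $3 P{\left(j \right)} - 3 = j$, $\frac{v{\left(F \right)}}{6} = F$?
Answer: $- \frac{601040}{3} \approx -2.0035 \cdot 10^{5}$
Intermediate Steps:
$v{\left(F \right)} = 6 F$
$P{\left(j \right)} = 1 + \frac{j}{3}$
$r = -18$
$\left(q{\left(6 - -16,102 \right)} + P{\left(197 \right)}\right) \left(v{\left(-110 \right)} + \left(r 45 + 104\right)\right) = \left(\left(102 - \left(6 - -16\right)\right) + \left(1 + \frac{1}{3} \cdot 197\right)\right) \left(6 \left(-110\right) + \left(\left(-18\right) 45 + 104\right)\right) = \left(\left(102 - \left(6 + 16\right)\right) + \left(1 + \frac{197}{3}\right)\right) \left(-660 + \left(-810 + 104\right)\right) = \left(\left(102 - 22\right) + \frac{200}{3}\right) \left(-660 - 706\right) = \left(\left(102 - 22\right) + \frac{200}{3}\right) \left(-1366\right) = \left(80 + \frac{200}{3}\right) \left(-1366\right) = \frac{440}{3} \left(-1366\right) = - \frac{601040}{3}$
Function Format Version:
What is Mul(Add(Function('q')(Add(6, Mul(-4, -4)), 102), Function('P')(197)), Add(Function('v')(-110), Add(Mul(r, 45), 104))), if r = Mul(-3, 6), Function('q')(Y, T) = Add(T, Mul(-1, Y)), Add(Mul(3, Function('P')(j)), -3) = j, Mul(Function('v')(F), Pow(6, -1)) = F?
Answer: Rational(-601040, 3) ≈ -2.0035e+5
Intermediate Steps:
Function('v')(F) = Mul(6, F)
Function('P')(j) = Add(1, Mul(Rational(1, 3), j))
r = -18
Mul(Add(Function('q')(Add(6, Mul(-4, -4)), 102), Function('P')(197)), Add(Function('v')(-110), Add(Mul(r, 45), 104))) = Mul(Add(Add(102, Mul(-1, Add(6, Mul(-4, -4)))), Add(1, Mul(Rational(1, 3), 197))), Add(Mul(6, -110), Add(Mul(-18, 45), 104))) = Mul(Add(Add(102, Mul(-1, Add(6, 16))), Add(1, Rational(197, 3))), Add(-660, Add(-810, 104))) = Mul(Add(Add(102, Mul(-1, 22)), Rational(200, 3)), Add(-660, -706)) = Mul(Add(Add(102, -22), Rational(200, 3)), -1366) = Mul(Add(80, Rational(200, 3)), -1366) = Mul(Rational(440, 3), -1366) = Rational(-601040, 3)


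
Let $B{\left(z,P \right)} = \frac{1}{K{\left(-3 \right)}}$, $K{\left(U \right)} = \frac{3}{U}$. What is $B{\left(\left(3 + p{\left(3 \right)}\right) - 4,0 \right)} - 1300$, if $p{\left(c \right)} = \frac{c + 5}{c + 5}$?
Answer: $-1301$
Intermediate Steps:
$p{\left(c \right)} = 1$ ($p{\left(c \right)} = \frac{5 + c}{5 + c} = 1$)
$B{\left(z,P \right)} = -1$ ($B{\left(z,P \right)} = \frac{1}{3 \frac{1}{-3}} = \frac{1}{3 \left(- \frac{1}{3}\right)} = \frac{1}{-1} = -1$)
$B{\left(\left(3 + p{\left(3 \right)}\right) - 4,0 \right)} - 1300 = -1 - 1300 = -1301$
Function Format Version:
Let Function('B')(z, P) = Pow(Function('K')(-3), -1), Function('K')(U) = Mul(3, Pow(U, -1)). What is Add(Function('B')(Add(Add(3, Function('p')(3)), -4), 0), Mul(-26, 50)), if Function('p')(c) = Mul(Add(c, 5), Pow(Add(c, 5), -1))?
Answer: -1301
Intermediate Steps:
Function('p')(c) = 1 (Function('p')(c) = Mul(Add(5, c), Pow(Add(5, c), -1)) = 1)
Function('B')(z, P) = -1 (Function('B')(z, P) = Pow(Mul(3, Pow(-3, -1)), -1) = Pow(Mul(3, Rational(-1, 3)), -1) = Pow(-1, -1) = -1)
Add(Function('B')(Add(Add(3, Function('p')(3)), -4), 0), Mul(-26, 50)) = Add(-1, Mul(-26, 50)) = Add(-1, -1300) = -1301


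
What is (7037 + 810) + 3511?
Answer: 11358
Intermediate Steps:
(7037 + 810) + 3511 = 7847 + 3511 = 11358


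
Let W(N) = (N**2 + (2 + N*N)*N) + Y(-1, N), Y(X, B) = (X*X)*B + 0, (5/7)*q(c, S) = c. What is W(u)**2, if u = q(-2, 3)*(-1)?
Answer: 22791076/15625 ≈ 1458.6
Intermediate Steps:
q(c, S) = 7*c/5
Y(X, B) = B*X**2 (Y(X, B) = X**2*B + 0 = B*X**2 + 0 = B*X**2)
u = 14/5 (u = ((7/5)*(-2))*(-1) = -14/5*(-1) = 14/5 ≈ 2.8000)
W(N) = N + N**2 + N*(2 + N**2) (W(N) = (N**2 + (2 + N*N)*N) + N*(-1)**2 = (N**2 + (2 + N**2)*N) + N*1 = (N**2 + N*(2 + N**2)) + N = N + N**2 + N*(2 + N**2))
W(u)**2 = (14*(3 + 14/5 + (14/5)**2)/5)**2 = (14*(3 + 14/5 + 196/25)/5)**2 = ((14/5)*(341/25))**2 = (4774/125)**2 = 22791076/15625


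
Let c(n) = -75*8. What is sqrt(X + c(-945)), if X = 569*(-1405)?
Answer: I*sqrt(800045) ≈ 894.45*I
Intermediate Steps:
c(n) = -600
X = -799445
sqrt(X + c(-945)) = sqrt(-799445 - 600) = sqrt(-800045) = I*sqrt(800045)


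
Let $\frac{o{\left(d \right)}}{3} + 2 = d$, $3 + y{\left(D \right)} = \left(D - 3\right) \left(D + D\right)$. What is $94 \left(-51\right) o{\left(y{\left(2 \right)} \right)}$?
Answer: $129438$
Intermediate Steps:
$y{\left(D \right)} = -3 + 2 D \left(-3 + D\right)$ ($y{\left(D \right)} = -3 + \left(D - 3\right) \left(D + D\right) = -3 + \left(-3 + D\right) 2 D = -3 + 2 D \left(-3 + D\right)$)
$o{\left(d \right)} = -6 + 3 d$
$94 \left(-51\right) o{\left(y{\left(2 \right)} \right)} = 94 \left(-51\right) \left(-6 + 3 \left(-3 - 12 + 2 \cdot 2^{2}\right)\right) = - 4794 \left(-6 + 3 \left(-3 - 12 + 2 \cdot 4\right)\right) = - 4794 \left(-6 + 3 \left(-3 - 12 + 8\right)\right) = - 4794 \left(-6 + 3 \left(-7\right)\right) = - 4794 \left(-6 - 21\right) = \left(-4794\right) \left(-27\right) = 129438$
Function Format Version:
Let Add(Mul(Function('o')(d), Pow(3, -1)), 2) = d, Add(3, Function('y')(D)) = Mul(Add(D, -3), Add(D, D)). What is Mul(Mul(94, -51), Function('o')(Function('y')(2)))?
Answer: 129438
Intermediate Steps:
Function('y')(D) = Add(-3, Mul(2, D, Add(-3, D))) (Function('y')(D) = Add(-3, Mul(Add(D, -3), Add(D, D))) = Add(-3, Mul(Add(-3, D), Mul(2, D))) = Add(-3, Mul(2, D, Add(-3, D))))
Function('o')(d) = Add(-6, Mul(3, d))
Mul(Mul(94, -51), Function('o')(Function('y')(2))) = Mul(Mul(94, -51), Add(-6, Mul(3, Add(-3, Mul(-6, 2), Mul(2, Pow(2, 2)))))) = Mul(-4794, Add(-6, Mul(3, Add(-3, -12, Mul(2, 4))))) = Mul(-4794, Add(-6, Mul(3, Add(-3, -12, 8)))) = Mul(-4794, Add(-6, Mul(3, -7))) = Mul(-4794, Add(-6, -21)) = Mul(-4794, -27) = 129438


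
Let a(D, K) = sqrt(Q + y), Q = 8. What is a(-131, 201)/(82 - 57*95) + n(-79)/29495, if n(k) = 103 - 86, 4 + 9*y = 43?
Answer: 1/1735 - sqrt(111)/15999 ≈ -8.2151e-5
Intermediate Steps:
y = 13/3 (y = -4/9 + (1/9)*43 = -4/9 + 43/9 = 13/3 ≈ 4.3333)
n(k) = 17
a(D, K) = sqrt(111)/3 (a(D, K) = sqrt(8 + 13/3) = sqrt(37/3) = sqrt(111)/3)
a(-131, 201)/(82 - 57*95) + n(-79)/29495 = (sqrt(111)/3)/(82 - 57*95) + 17/29495 = (sqrt(111)/3)/(82 - 5415) + 17*(1/29495) = (sqrt(111)/3)/(-5333) + 1/1735 = (sqrt(111)/3)*(-1/5333) + 1/1735 = -sqrt(111)/15999 + 1/1735 = 1/1735 - sqrt(111)/15999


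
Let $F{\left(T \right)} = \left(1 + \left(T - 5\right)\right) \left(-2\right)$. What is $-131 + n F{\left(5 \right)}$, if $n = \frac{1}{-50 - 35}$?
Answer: $- \frac{11133}{85} \approx -130.98$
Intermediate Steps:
$F{\left(T \right)} = 8 - 2 T$ ($F{\left(T \right)} = \left(1 + \left(T - 5\right)\right) \left(-2\right) = \left(1 + \left(-5 + T\right)\right) \left(-2\right) = \left(-4 + T\right) \left(-2\right) = 8 - 2 T$)
$n = - \frac{1}{85}$ ($n = \frac{1}{-85} = - \frac{1}{85} \approx -0.011765$)
$-131 + n F{\left(5 \right)} = -131 - \frac{8 - 10}{85} = -131 - - \frac{2}{85} = -131 + \frac{2}{85} = - \frac{11133}{85}$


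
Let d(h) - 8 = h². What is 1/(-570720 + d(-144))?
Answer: -1/549976 ≈ -1.8183e-6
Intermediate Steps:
d(h) = 8 + h²
1/(-570720 + d(-144)) = 1/(-570720 + (8 + (-144)²)) = 1/(-570720 + (8 + 20736)) = 1/(-570720 + 20744) = 1/(-549976) = -1/549976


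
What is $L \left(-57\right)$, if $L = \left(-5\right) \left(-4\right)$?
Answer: $-1140$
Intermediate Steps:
$L = 20$
$L \left(-57\right) = 20 \left(-57\right) = -1140$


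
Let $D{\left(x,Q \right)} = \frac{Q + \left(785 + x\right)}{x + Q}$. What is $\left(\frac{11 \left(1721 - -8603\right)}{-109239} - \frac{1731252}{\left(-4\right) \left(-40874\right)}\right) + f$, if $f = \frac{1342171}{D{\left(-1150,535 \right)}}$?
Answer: $- \frac{184280281728739375}{37952796531} \approx -4.8555 \cdot 10^{6}$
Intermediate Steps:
$D{\left(x,Q \right)} = \frac{785 + Q + x}{Q + x}$
$f = - \frac{165087033}{34}$ ($f = \frac{1342171}{\frac{1}{535 - 1150} \left(785 + 535 - 1150\right)} = \frac{1342171}{\frac{1}{-615} \cdot 170} = \frac{1342171}{\left(- \frac{1}{615}\right) 170} = \frac{1342171}{- \frac{34}{123}} = 1342171 \left(- \frac{123}{34}\right) = - \frac{165087033}{34} \approx -4.8555 \cdot 10^{6}$)
$\left(\frac{11 \left(1721 - -8603\right)}{-109239} - \frac{1731252}{\left(-4\right) \left(-40874\right)}\right) + f = \left(\frac{11 \left(1721 - -8603\right)}{-109239} - \frac{1731252}{\left(-4\right) \left(-40874\right)}\right) - \frac{165087033}{34} = \left(11 \left(1721 + 8603\right) \left(- \frac{1}{109239}\right) - \frac{1731252}{163496}\right) - \frac{165087033}{34} = \left(11 \cdot 10324 \left(- \frac{1}{109239}\right) - \frac{432813}{40874}\right) - \frac{165087033}{34} = \left(113564 \left(- \frac{1}{109239}\right) - \frac{432813}{40874}\right) - \frac{165087033}{34} = \left(- \frac{113564}{109239} - \frac{432813}{40874}\right) - \frac{165087033}{34} = - \frac{51921874243}{4465034886} - \frac{165087033}{34} = - \frac{184280281728739375}{37952796531}$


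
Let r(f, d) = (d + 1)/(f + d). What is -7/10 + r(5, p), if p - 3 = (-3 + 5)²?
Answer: -1/30 ≈ -0.033333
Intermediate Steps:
p = 7 (p = 3 + (-3 + 5)² = 3 + 2² = 3 + 4 = 7)
r(f, d) = (1 + d)/(d + f)
-7/10 + r(5, p) = -7/10 + (1 + 7)/(7 + 5) = -7*⅒ + 8/12 = -7/10 + (1/12)*8 = -7/10 + ⅔ = -1/30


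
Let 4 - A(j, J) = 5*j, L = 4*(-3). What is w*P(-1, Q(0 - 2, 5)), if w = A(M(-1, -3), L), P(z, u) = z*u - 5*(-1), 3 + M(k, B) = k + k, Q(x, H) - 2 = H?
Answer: -58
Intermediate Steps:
Q(x, H) = 2 + H
M(k, B) = -3 + 2*k (M(k, B) = -3 + (k + k) = -3 + 2*k)
L = -12
P(z, u) = 5 + u*z (P(z, u) = u*z + 5 = 5 + u*z)
A(j, J) = 4 - 5*j
w = 29 (w = 4 - 5*(-3 + 2*(-1)) = 4 - 5*(-3 - 2) = 4 - 5*(-5) = 4 + 25 = 29)
w*P(-1, Q(0 - 2, 5)) = 29*(5 + (2 + 5)*(-1)) = 29*(5 + 7*(-1)) = 29*(5 - 7) = 29*(-2) = -58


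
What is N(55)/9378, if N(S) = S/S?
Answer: 1/9378 ≈ 0.00010663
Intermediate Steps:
N(S) = 1
N(55)/9378 = 1/9378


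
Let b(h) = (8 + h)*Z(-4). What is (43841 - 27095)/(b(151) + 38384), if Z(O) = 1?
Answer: 16746/38543 ≈ 0.43448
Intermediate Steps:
b(h) = 8 + h (b(h) = (8 + h)*1 = 8 + h)
(43841 - 27095)/(b(151) + 38384) = (43841 - 27095)/((8 + 151) + 38384) = 16746/(159 + 38384) = 16746/38543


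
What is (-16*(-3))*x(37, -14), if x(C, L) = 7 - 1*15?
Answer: -384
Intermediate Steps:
x(C, L) = -8 (x(C, L) = 7 - 15 = -8)
(-16*(-3))*x(37, -14) = -16*(-3)*(-8) = 48*(-8) = -384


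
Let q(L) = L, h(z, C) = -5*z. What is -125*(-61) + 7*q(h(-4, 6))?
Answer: 7765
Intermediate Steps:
-125*(-61) + 7*q(h(-4, 6)) = -125*(-61) + 7*(-5*(-4)) = 7625 + 7*20 = 7625 + 140 = 7765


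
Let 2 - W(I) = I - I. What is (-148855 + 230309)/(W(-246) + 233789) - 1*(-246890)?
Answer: 57720741444/233791 ≈ 2.4689e+5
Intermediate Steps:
W(I) = 2 (W(I) = 2 - (I - I) = 2 - 1*0 = 2 + 0 = 2)
(-148855 + 230309)/(W(-246) + 233789) - 1*(-246890) = (-148855 + 230309)/(2 + 233789) - 1*(-246890) = 81454/233791 + 246890 = 57720741444/233791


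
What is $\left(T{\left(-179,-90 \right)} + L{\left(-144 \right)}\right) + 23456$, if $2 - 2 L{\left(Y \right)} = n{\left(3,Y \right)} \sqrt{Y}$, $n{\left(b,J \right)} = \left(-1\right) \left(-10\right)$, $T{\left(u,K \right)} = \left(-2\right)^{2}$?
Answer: $23461 - 60 i \approx 23461.0 - 60.0 i$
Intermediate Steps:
$T{\left(u,K \right)} = 4$
$n{\left(b,J \right)} = 10$
$L{\left(Y \right)} = 1 - 5 \sqrt{Y}$ ($L{\left(Y \right)} = 1 - \frac{10 \sqrt{Y}}{2} = 1 - 5 \sqrt{Y}$)
$\left(T{\left(-179,-90 \right)} + L{\left(-144 \right)}\right) + 23456 = \left(4 + \left(1 - 5 \sqrt{-144}\right)\right) + 23456 = \left(4 + \left(1 - 5 \cdot 12 i\right)\right) + 23456 = \left(4 + \left(1 - 60 i\right)\right) + 23456 = \left(5 - 60 i\right) + 23456 = 23461 - 60 i$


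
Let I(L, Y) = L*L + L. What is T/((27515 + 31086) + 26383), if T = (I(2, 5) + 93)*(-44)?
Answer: -363/7082 ≈ -0.051257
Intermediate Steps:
I(L, Y) = L + L² (I(L, Y) = L² + L = L + L²)
T = -4356 (T = (2*(1 + 2) + 93)*(-44) = (2*3 + 93)*(-44) = (6 + 93)*(-44) = 99*(-44) = -4356)
T/((27515 + 31086) + 26383) = -4356/((27515 + 31086) + 26383) = -4356/(58601 + 26383) = -4356/84984 = -4356*1/84984 = -363/7082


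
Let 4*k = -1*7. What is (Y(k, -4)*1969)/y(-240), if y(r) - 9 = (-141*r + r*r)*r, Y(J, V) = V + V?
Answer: 15752/21945591 ≈ 0.00071777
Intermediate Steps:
k = -7/4 (k = (-1*7)/4 = (¼)*(-7) = -7/4 ≈ -1.7500)
Y(J, V) = 2*V
y(r) = 9 + r*(r² - 141*r) (y(r) = 9 + (-141*r + r*r)*r = 9 + (-141*r + r²)*r = 9 + (r² - 141*r)*r = 9 + r*(r² - 141*r))
(Y(k, -4)*1969)/y(-240) = ((2*(-4))*1969)/(9 + (-240)³ - 141*(-240)²) = (-8*1969)/(9 - 13824000 - 141*57600) = -15752/(9 - 13824000 - 8121600) = -15752/(-21945591) = -15752*(-1/21945591) = 15752/21945591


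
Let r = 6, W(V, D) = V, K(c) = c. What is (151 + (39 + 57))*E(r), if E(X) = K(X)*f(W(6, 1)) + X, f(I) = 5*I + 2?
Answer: 48906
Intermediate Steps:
f(I) = 2 + 5*I
E(X) = 33*X (E(X) = X*(2 + 5*6) + X = X*(2 + 30) + X = X*32 + X = 32*X + X = 33*X)
(151 + (39 + 57))*E(r) = (151 + (39 + 57))*(33*6) = (151 + 96)*198 = 247*198 = 48906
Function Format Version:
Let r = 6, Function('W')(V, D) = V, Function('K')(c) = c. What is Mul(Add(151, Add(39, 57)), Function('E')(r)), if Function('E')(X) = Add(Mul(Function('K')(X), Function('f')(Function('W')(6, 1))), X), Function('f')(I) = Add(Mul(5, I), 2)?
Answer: 48906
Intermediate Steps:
Function('f')(I) = Add(2, Mul(5, I))
Function('E')(X) = Mul(33, X) (Function('E')(X) = Add(Mul(X, Add(2, Mul(5, 6))), X) = Add(Mul(X, Add(2, 30)), X) = Add(Mul(X, 32), X) = Add(Mul(32, X), X) = Mul(33, X))
Mul(Add(151, Add(39, 57)), Function('E')(r)) = Mul(Add(151, Add(39, 57)), Mul(33, 6)) = Mul(Add(151, 96), 198) = Mul(247, 198) = 48906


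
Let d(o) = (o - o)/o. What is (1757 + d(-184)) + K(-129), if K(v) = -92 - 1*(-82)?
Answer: 1747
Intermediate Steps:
d(o) = 0 (d(o) = 0/o = 0)
K(v) = -10 (K(v) = -92 + 82 = -10)
(1757 + d(-184)) + K(-129) = (1757 + 0) - 10 = 1757 - 10 = 1747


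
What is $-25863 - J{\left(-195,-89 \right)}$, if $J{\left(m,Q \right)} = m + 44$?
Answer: $-25712$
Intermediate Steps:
$J{\left(m,Q \right)} = 44 + m$
$-25863 - J{\left(-195,-89 \right)} = -25863 - \left(44 - 195\right) = -25863 - -151 = -25863 + 151 = -25712$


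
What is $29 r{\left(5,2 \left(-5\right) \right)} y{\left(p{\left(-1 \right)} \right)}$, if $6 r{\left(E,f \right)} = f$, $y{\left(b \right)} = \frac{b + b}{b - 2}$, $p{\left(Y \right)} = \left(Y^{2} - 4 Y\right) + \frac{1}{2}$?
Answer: $- \frac{3190}{21} \approx -151.9$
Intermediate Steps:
$p{\left(Y \right)} = \frac{1}{2} + Y^{2} - 4 Y$ ($p{\left(Y \right)} = \left(Y^{2} - 4 Y\right) + \frac{1}{2} = \frac{1}{2} + Y^{2} - 4 Y$)
$y{\left(b \right)} = \frac{2 b}{-2 + b}$
$r{\left(E,f \right)} = \frac{f}{6}$
$29 r{\left(5,2 \left(-5\right) \right)} y{\left(p{\left(-1 \right)} \right)} = 29 \frac{2 \left(-5\right)}{6} \frac{2 \left(\frac{1}{2} + \left(-1\right)^{2} - -4\right)}{-2 + \left(\frac{1}{2} + \left(-1\right)^{2} - -4\right)} = 29 \cdot \frac{1}{6} \left(-10\right) \frac{2 \left(\frac{1}{2} + 1 + 4\right)}{-2 + \left(\frac{1}{2} + 1 + 4\right)} = 29 \left(- \frac{5}{3}\right) 2 \cdot \frac{11}{2} \frac{1}{-2 + \frac{11}{2}} = - \frac{145 \cdot 2 \cdot \frac{11}{2} \frac{1}{\frac{7}{2}}}{3} = - \frac{145 \cdot 2 \cdot \frac{11}{2} \cdot \frac{2}{7}}{3} = \left(- \frac{145}{3}\right) \frac{22}{7} = - \frac{3190}{21}$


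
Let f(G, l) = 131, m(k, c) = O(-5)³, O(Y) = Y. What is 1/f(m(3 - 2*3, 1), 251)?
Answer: 1/131 ≈ 0.0076336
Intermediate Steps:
m(k, c) = -125 (m(k, c) = (-5)³ = -125)
1/f(m(3 - 2*3, 1), 251) = 1/131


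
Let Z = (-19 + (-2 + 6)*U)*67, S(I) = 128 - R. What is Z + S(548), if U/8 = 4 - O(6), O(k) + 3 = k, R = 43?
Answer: 956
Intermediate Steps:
S(I) = 85 (S(I) = 128 - 1*43 = 128 - 43 = 85)
O(k) = -3 + k
U = 8 (U = 8*(4 - (-3 + 6)) = 8*(4 - 1*3) = 8*(4 - 3) = 8*1 = 8)
Z = 871 (Z = (-19 + (-2 + 6)*8)*67 = (-19 + 4*8)*67 = (-19 + 32)*67 = 13*67 = 871)
Z + S(548) = 871 + 85 = 956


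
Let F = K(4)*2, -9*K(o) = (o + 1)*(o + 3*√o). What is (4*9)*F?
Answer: -400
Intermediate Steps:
K(o) = -(1 + o)*(o + 3*√o)/9 (K(o) = -(o + 1)*(o + 3*√o)/9 = -(1 + o)*(o + 3*√o)/9)
F = -100/9 (F = (-√4/3 - 4^(3/2)/3 - ⅑*4 - ⅑*4²)*2 = (-⅓*2 - ⅓*8 - 4/9 - ⅑*16)*2 = (-⅔ - 8/3 - 4/9 - 16/9)*2 = -50/9*2 = -100/9 ≈ -11.111)
(4*9)*F = (4*9)*(-100/9) = 36*(-100/9) = -400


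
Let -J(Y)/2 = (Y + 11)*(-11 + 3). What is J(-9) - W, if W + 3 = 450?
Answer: -415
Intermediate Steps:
W = 447 (W = -3 + 450 = 447)
J(Y) = 176 + 16*Y (J(Y) = -2*(Y + 11)*(-11 + 3) = -2*(11 + Y)*(-8) = -2*(-88 - 8*Y) = 176 + 16*Y)
J(-9) - W = (176 + 16*(-9)) - 1*447 = (176 - 144) - 447 = 32 - 447 = -415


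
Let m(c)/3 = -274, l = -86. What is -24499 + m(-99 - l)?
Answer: -25321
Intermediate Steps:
m(c) = -822 (m(c) = 3*(-274) = -822)
-24499 + m(-99 - l) = -24499 - 822 = -25321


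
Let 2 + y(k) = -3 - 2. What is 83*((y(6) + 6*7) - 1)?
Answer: 2822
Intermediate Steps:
y(k) = -7 (y(k) = -2 + (-3 - 2) = -2 - 5 = -7)
83*((y(6) + 6*7) - 1) = 83*((-7 + 6*7) - 1) = 83*((-7 + 42) - 1) = 83*(35 - 1) = 83*34 = 2822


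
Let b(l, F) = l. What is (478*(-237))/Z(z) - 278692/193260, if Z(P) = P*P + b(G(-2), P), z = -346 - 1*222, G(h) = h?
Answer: -13975727848/7793740965 ≈ -1.7932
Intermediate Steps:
z = -568 (z = -346 - 222 = -568)
Z(P) = -2 + P**2 (Z(P) = P*P - 2 = P**2 - 2 = -2 + P**2)
(478*(-237))/Z(z) - 278692/193260 = (478*(-237))/(-2 + (-568)**2) - 278692/193260 = -113286/(-2 + 322624) - 278692*1/193260 = -113286/322622 - 69673/48315 = -113286*1/322622 - 69673/48315 = -56643/161311 - 69673/48315 = -13975727848/7793740965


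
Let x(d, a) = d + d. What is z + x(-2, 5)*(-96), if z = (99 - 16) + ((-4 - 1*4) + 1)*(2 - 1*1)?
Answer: 460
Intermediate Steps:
x(d, a) = 2*d
z = 76 (z = 83 + ((-4 - 4) + 1)*(2 - 1) = 83 + (-8 + 1)*1 = 83 - 7*1 = 83 - 7 = 76)
z + x(-2, 5)*(-96) = 76 + (2*(-2))*(-96) = 76 - 4*(-96) = 76 + 384 = 460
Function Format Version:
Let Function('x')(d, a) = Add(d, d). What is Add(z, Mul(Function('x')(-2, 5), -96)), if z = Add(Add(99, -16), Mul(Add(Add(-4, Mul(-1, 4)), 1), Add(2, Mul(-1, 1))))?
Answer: 460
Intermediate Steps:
Function('x')(d, a) = Mul(2, d)
z = 76 (z = Add(83, Mul(Add(Add(-4, -4), 1), Add(2, -1))) = Add(83, Mul(Add(-8, 1), 1)) = Add(83, Mul(-7, 1)) = Add(83, -7) = 76)
Add(z, Mul(Function('x')(-2, 5), -96)) = Add(76, Mul(Mul(2, -2), -96)) = Add(76, Mul(-4, -96)) = Add(76, 384) = 460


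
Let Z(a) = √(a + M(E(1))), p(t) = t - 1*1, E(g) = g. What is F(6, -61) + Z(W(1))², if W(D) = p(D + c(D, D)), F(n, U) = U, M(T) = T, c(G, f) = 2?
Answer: -58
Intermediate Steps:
p(t) = -1 + t (p(t) = t - 1 = -1 + t)
W(D) = 1 + D (W(D) = -1 + (D + 2) = -1 + (2 + D) = 1 + D)
Z(a) = √(1 + a) (Z(a) = √(a + 1) = √(1 + a))
F(6, -61) + Z(W(1))² = -61 + (√(1 + (1 + 1)))² = -61 + (√(1 + 2))² = -61 + (√3)² = -61 + 3 = -58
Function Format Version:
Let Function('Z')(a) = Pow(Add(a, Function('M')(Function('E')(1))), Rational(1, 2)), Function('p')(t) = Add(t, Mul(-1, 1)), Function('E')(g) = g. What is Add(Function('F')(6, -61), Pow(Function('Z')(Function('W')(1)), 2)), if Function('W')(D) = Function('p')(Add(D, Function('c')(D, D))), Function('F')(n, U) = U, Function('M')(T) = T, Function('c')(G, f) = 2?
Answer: -58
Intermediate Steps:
Function('p')(t) = Add(-1, t) (Function('p')(t) = Add(t, -1) = Add(-1, t))
Function('W')(D) = Add(1, D) (Function('W')(D) = Add(-1, Add(D, 2)) = Add(-1, Add(2, D)) = Add(1, D))
Function('Z')(a) = Pow(Add(1, a), Rational(1, 2)) (Function('Z')(a) = Pow(Add(a, 1), Rational(1, 2)) = Pow(Add(1, a), Rational(1, 2)))
Add(Function('F')(6, -61), Pow(Function('Z')(Function('W')(1)), 2)) = Add(-61, Pow(Pow(Add(1, Add(1, 1)), Rational(1, 2)), 2)) = Add(-61, Pow(Pow(Add(1, 2), Rational(1, 2)), 2)) = Add(-61, Pow(Pow(3, Rational(1, 2)), 2)) = Add(-61, 3) = -58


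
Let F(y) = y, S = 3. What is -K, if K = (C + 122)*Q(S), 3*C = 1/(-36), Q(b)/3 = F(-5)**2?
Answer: -329375/36 ≈ -9149.3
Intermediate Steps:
Q(b) = 75 (Q(b) = 3*(-5)**2 = 3*25 = 75)
C = -1/108 (C = (1/3)/(-36) = (1/3)*(-1/36) = -1/108 ≈ -0.0092593)
K = 329375/36 (K = (-1/108 + 122)*75 = (13175/108)*75 = 329375/36 ≈ 9149.3)
-K = -1*329375/36 = -329375/36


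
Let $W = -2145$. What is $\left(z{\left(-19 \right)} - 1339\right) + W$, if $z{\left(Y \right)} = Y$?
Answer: $-3503$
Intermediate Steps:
$\left(z{\left(-19 \right)} - 1339\right) + W = \left(-19 - 1339\right) - 2145 = -1358 - 2145 = -3503$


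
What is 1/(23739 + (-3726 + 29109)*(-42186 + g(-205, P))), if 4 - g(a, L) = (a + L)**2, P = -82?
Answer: -1/3161454294 ≈ -3.1631e-10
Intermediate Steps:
g(a, L) = 4 - (L + a)**2 (g(a, L) = 4 - (a + L)**2 = 4 - (L + a)**2)
1/(23739 + (-3726 + 29109)*(-42186 + g(-205, P))) = 1/(23739 + (-3726 + 29109)*(-42186 + (4 - (-82 - 205)**2))) = 1/(23739 + 25383*(-42186 + (4 - 1*(-287)**2))) = 1/(23739 + 25383*(-42186 + (4 - 1*82369))) = 1/(23739 + 25383*(-42186 + (4 - 82369))) = 1/(23739 + 25383*(-42186 - 82365)) = 1/(23739 + 25383*(-124551)) = 1/(23739 - 3161478033) = 1/(-3161454294) = -1/3161454294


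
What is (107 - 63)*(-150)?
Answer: -6600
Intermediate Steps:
(107 - 63)*(-150) = 44*(-150) = -6600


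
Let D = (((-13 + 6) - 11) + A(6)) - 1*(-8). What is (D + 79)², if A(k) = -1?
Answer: 4624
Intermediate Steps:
D = -11 (D = (((-13 + 6) - 11) - 1) - 1*(-8) = ((-7 - 11) - 1) + 8 = (-18 - 1) + 8 = -19 + 8 = -11)
(D + 79)² = (-11 + 79)² = 68² = 4624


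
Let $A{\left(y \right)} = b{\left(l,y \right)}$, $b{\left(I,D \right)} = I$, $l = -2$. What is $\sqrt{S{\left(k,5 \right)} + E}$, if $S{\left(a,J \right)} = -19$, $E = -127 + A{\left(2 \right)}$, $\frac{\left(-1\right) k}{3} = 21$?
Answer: $2 i \sqrt{37} \approx 12.166 i$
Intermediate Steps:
$k = -63$ ($k = \left(-3\right) 21 = -63$)
$A{\left(y \right)} = -2$
$E = -129$ ($E = -127 - 2 = -129$)
$\sqrt{S{\left(k,5 \right)} + E} = \sqrt{-19 - 129} = \sqrt{-148} = 2 i \sqrt{37}$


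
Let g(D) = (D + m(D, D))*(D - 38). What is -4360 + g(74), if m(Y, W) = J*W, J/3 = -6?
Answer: -49648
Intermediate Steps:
J = -18 (J = 3*(-6) = -18)
m(Y, W) = -18*W
g(D) = -17*D*(-38 + D) (g(D) = (D - 18*D)*(D - 38) = (-17*D)*(-38 + D) = -17*D*(-38 + D))
-4360 + g(74) = -4360 + 17*74*(38 - 1*74) = -4360 + 17*74*(38 - 74) = -4360 + 17*74*(-36) = -4360 - 45288 = -49648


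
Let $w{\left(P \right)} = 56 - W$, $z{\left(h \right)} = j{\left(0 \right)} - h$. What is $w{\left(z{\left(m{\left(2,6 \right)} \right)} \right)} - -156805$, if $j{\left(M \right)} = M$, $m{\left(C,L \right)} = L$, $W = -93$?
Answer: $156954$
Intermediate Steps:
$z{\left(h \right)} = - h$ ($z{\left(h \right)} = 0 - h = - h$)
$w{\left(P \right)} = 149$ ($w{\left(P \right)} = 56 - -93 = 56 + 93 = 149$)
$w{\left(z{\left(m{\left(2,6 \right)} \right)} \right)} - -156805 = 149 - -156805 = 149 + 156805 = 156954$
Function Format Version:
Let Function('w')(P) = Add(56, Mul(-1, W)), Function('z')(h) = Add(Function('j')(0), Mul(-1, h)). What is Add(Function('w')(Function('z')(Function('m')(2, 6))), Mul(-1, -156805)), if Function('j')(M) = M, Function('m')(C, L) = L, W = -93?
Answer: 156954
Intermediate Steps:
Function('z')(h) = Mul(-1, h) (Function('z')(h) = Add(0, Mul(-1, h)) = Mul(-1, h))
Function('w')(P) = 149 (Function('w')(P) = Add(56, Mul(-1, -93)) = Add(56, 93) = 149)
Add(Function('w')(Function('z')(Function('m')(2, 6))), Mul(-1, -156805)) = Add(149, Mul(-1, -156805)) = Add(149, 156805) = 156954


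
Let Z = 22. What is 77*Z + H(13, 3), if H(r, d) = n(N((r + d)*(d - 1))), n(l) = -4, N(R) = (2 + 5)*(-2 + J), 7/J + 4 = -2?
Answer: 1690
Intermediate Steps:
J = -7/6 (J = 7/(-4 - 2) = 7/(-6) = 7*(-⅙) = -7/6 ≈ -1.1667)
N(R) = -133/6 (N(R) = (2 + 5)*(-2 - 7/6) = 7*(-19/6) = -133/6)
H(r, d) = -4
77*Z + H(13, 3) = 77*22 - 4 = 1694 - 4 = 1690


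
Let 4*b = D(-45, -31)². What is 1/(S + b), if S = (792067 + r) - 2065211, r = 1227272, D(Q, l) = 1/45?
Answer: -8100/371563199 ≈ -2.1800e-5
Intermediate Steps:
D(Q, l) = 1/45
b = 1/8100 (b = (1/45)²/4 = (¼)*(1/2025) = 1/8100 ≈ 0.00012346)
S = -45872 (S = (792067 + 1227272) - 2065211 = 2019339 - 2065211 = -45872)
1/(S + b) = 1/(-45872 + 1/8100) = 1/(-371563199/8100) = -8100/371563199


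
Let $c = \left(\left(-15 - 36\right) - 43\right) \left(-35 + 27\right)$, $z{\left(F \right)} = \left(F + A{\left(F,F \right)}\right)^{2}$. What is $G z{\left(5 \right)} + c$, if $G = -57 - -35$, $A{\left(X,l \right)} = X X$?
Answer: $-19048$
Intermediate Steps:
$A{\left(X,l \right)} = X^{2}$
$z{\left(F \right)} = \left(F + F^{2}\right)^{2}$
$c = 752$ ($c = \left(\left(-15 - 36\right) - 43\right) \left(-8\right) = \left(-51 - 43\right) \left(-8\right) = \left(-94\right) \left(-8\right) = 752$)
$G = -22$ ($G = -57 + 35 = -22$)
$G z{\left(5 \right)} + c = - 22 \cdot 5^{2} \left(1 + 5\right)^{2} + 752 = - 22 \cdot 25 \cdot 6^{2} + 752 = - 22 \cdot 25 \cdot 36 + 752 = \left(-22\right) 900 + 752 = -19800 + 752 = -19048$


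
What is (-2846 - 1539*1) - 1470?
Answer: -5855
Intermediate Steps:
(-2846 - 1539*1) - 1470 = (-2846 - 1539) - 1470 = -4385 - 1470 = -5855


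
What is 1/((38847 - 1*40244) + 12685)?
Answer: 1/11288 ≈ 8.8590e-5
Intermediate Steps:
1/((38847 - 1*40244) + 12685) = 1/((38847 - 40244) + 12685) = 1/(-1397 + 12685) = 1/11288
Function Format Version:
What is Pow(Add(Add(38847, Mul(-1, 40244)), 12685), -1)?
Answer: Rational(1, 11288) ≈ 8.8590e-5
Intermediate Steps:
Pow(Add(Add(38847, Mul(-1, 40244)), 12685), -1) = Pow(Add(Add(38847, -40244), 12685), -1) = Pow(Add(-1397, 12685), -1) = Pow(11288, -1) = Rational(1, 11288)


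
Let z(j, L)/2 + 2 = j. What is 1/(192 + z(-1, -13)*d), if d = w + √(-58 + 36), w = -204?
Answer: 59/83577 + I*√22/334308 ≈ 0.00070594 + 1.403e-5*I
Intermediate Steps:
z(j, L) = -4 + 2*j
d = -204 + I*√22 (d = -204 + √(-58 + 36) = -204 + √(-22) = -204 + I*√22 ≈ -204.0 + 4.6904*I)
1/(192 + z(-1, -13)*d) = 1/(192 + (-4 + 2*(-1))*(-204 + I*√22)) = 1/(192 + (-4 - 2)*(-204 + I*√22)) = 1/(192 - 6*(-204 + I*√22)) = 1/(192 + (1224 - 6*I*√22)) = 1/(1416 - 6*I*√22)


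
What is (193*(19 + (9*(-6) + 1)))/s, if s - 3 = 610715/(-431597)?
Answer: -1416069757/342038 ≈ -4140.1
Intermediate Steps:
s = 684076/431597 (s = 3 + 610715/(-431597) = 3 + 610715*(-1/431597) = 3 - 610715/431597 = 684076/431597 ≈ 1.5850)
(193*(19 + (9*(-6) + 1)))/s = (193*(19 + (9*(-6) + 1)))/(684076/431597) = (193*(19 + (-54 + 1)))*(431597/684076) = (193*(19 - 53))*(431597/684076) = (193*(-34))*(431597/684076) = -6562*431597/684076 = -1416069757/342038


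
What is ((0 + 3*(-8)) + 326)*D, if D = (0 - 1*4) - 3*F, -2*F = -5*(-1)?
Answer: 1057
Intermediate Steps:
F = -5/2 (F = -(-5)*(-1)/2 = -1/2*5 = -5/2 ≈ -2.5000)
D = 7/2 (D = (0 - 1*4) - 3*(-5/2) = (0 - 4) + 15/2 = -4 + 15/2 = 7/2 ≈ 3.5000)
((0 + 3*(-8)) + 326)*D = ((0 + 3*(-8)) + 326)*(7/2) = ((0 - 24) + 326)*(7/2) = (-24 + 326)*(7/2) = 302*(7/2) = 1057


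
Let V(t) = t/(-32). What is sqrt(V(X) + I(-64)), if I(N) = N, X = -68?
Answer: 3*I*sqrt(110)/4 ≈ 7.8661*I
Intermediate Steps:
V(t) = -t/32 (V(t) = t*(-1/32) = -t/32)
sqrt(V(X) + I(-64)) = sqrt(-1/32*(-68) - 64) = sqrt(17/8 - 64) = sqrt(-495/8) = 3*I*sqrt(110)/4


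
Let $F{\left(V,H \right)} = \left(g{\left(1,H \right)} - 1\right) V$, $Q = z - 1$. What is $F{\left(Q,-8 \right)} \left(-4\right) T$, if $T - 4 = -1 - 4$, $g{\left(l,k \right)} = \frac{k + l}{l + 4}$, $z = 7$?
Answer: $- \frac{288}{5} \approx -57.6$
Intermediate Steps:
$g{\left(l,k \right)} = \frac{k + l}{4 + l}$
$Q = 6$ ($Q = 7 - 1 = 6$)
$F{\left(V,H \right)} = V \left(- \frac{4}{5} + \frac{H}{5}\right)$ ($F{\left(V,H \right)} = \left(\frac{H + 1}{4 + 1} - 1\right) V = \left(\frac{1 + H}{5} - 1\right) V = \left(\left(\frac{1}{5} + \frac{H}{5}\right) - 1\right) V = \left(- \frac{4}{5} + \frac{H}{5}\right) V = V \left(- \frac{4}{5} + \frac{H}{5}\right)$)
$T = -1$ ($T = 4 - 5 = -1$)
$F{\left(Q,-8 \right)} \left(-4\right) T = \frac{1}{5} \cdot 6 \left(-4 - 8\right) \left(-4\right) \left(-1\right) = \frac{1}{5} \cdot 6 \left(-12\right) \left(-4\right) \left(-1\right) = \left(- \frac{72}{5}\right) \left(-4\right) \left(-1\right) = \frac{288}{5} \left(-1\right) = - \frac{288}{5}$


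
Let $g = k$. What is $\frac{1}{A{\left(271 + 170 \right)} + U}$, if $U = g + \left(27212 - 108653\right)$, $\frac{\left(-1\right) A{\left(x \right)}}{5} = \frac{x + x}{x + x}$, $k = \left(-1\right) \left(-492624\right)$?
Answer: $\frac{1}{411178} \approx 2.432 \cdot 10^{-6}$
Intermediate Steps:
$k = 492624$
$g = 492624$
$A{\left(x \right)} = -5$ ($A{\left(x \right)} = - 5 \frac{x + x}{x + x} = - 5 \frac{2 x}{2 x} = - 5 \cdot 2 x \frac{1}{2 x} = \left(-5\right) 1 = -5$)
$U = 411183$ ($U = 492624 + \left(27212 - 108653\right) = 492624 - 81441 = 411183$)
$\frac{1}{A{\left(271 + 170 \right)} + U} = \frac{1}{-5 + 411183} = \frac{1}{411178}$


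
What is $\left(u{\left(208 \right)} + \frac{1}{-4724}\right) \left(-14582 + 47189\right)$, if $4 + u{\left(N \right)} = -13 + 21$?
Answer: $\frac{616109265}{4724} \approx 1.3042 \cdot 10^{5}$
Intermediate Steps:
$u{\left(N \right)} = 4$ ($u{\left(N \right)} = -4 + \left(-13 + 21\right) = -4 + 8 = 4$)
$\left(u{\left(208 \right)} + \frac{1}{-4724}\right) \left(-14582 + 47189\right) = \left(4 + \frac{1}{-4724}\right) \left(-14582 + 47189\right) = \left(4 - \frac{1}{4724}\right) 32607 = \frac{18895}{4724} \cdot 32607 = \frac{616109265}{4724}$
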